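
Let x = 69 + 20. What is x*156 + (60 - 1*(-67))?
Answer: 14011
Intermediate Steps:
x = 89
x*156 + (60 - 1*(-67)) = 89*156 + (60 - 1*(-67)) = 13884 + (60 + 67) = 13884 + 127 = 14011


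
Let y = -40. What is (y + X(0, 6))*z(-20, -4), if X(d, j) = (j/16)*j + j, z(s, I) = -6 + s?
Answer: 1651/2 ≈ 825.50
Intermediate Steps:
X(d, j) = j + j²/16 (X(d, j) = (j*(1/16))*j + j = (j/16)*j + j = j²/16 + j = j + j²/16)
(y + X(0, 6))*z(-20, -4) = (-40 + (1/16)*6*(16 + 6))*(-6 - 20) = (-40 + (1/16)*6*22)*(-26) = (-40 + 33/4)*(-26) = -127/4*(-26) = 1651/2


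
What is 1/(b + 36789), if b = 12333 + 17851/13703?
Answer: 13703/673136617 ≈ 2.0357e-5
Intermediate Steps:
b = 169016950/13703 (b = 12333 + 17851*(1/13703) = 12333 + 17851/13703 = 169016950/13703 ≈ 12334.)
1/(b + 36789) = 1/(169016950/13703 + 36789) = 1/(673136617/13703) = 13703/673136617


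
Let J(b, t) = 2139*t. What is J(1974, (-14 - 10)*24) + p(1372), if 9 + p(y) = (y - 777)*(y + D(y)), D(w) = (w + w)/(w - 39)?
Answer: -552539409/1333 ≈ -4.1451e+5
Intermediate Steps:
D(w) = 2*w/(-39 + w) (D(w) = (2*w)/(-39 + w) = 2*w/(-39 + w))
p(y) = -9 + (-777 + y)*(y + 2*y/(-39 + y)) (p(y) = -9 + (y - 777)*(y + 2*y/(-39 + y)) = -9 + (-777 + y)*(y + 2*y/(-39 + y)))
J(1974, (-14 - 10)*24) + p(1372) = 2139*((-14 - 10)*24) + (351 + 1372**3 - 814*1372**2 + 28740*1372)/(-39 + 1372) = 2139*(-24*24) + (351 + 2582630848 - 814*1882384 + 39431280)/1333 = 2139*(-576) + (351 + 2582630848 - 1532260576 + 39431280)/1333 = -1232064 + (1/1333)*1089801903 = -1232064 + 1089801903/1333 = -552539409/1333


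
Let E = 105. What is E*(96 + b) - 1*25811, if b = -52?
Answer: -21191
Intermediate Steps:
E*(96 + b) - 1*25811 = 105*(96 - 52) - 1*25811 = 105*44 - 25811 = 4620 - 25811 = -21191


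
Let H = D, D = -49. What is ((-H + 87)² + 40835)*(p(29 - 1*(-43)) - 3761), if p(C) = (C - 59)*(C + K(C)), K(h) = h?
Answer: -112076259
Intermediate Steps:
H = -49
p(C) = 2*C*(-59 + C) (p(C) = (C - 59)*(C + C) = (-59 + C)*(2*C) = 2*C*(-59 + C))
((-H + 87)² + 40835)*(p(29 - 1*(-43)) - 3761) = ((-1*(-49) + 87)² + 40835)*(2*(29 - 1*(-43))*(-59 + (29 - 1*(-43))) - 3761) = ((49 + 87)² + 40835)*(2*(29 + 43)*(-59 + (29 + 43)) - 3761) = (136² + 40835)*(2*72*(-59 + 72) - 3761) = (18496 + 40835)*(2*72*13 - 3761) = 59331*(1872 - 3761) = 59331*(-1889) = -112076259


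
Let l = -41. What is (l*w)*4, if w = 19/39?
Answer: -3116/39 ≈ -79.897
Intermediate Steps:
w = 19/39 (w = 19*(1/39) = 19/39 ≈ 0.48718)
(l*w)*4 = -41*19/39*4 = -779/39*4 = -3116/39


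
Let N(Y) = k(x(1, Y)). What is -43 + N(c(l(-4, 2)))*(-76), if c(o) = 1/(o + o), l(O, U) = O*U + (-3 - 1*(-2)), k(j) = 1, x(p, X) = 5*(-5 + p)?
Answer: -119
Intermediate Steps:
x(p, X) = -25 + 5*p
l(O, U) = -1 + O*U (l(O, U) = O*U + (-3 + 2) = O*U - 1 = -1 + O*U)
c(o) = 1/(2*o)
N(Y) = 1
-43 + N(c(l(-4, 2)))*(-76) = -43 + 1*(-76) = -43 - 76 = -119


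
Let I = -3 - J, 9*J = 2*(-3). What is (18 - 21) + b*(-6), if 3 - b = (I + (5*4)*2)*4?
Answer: 883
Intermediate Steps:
J = -2/3 (J = (2*(-3))/9 = (1/9)*(-6) = -2/3 ≈ -0.66667)
I = -7/3 (I = -3 - 1*(-2/3) = -3 + 2/3 = -7/3 ≈ -2.3333)
b = -443/3 (b = 3 - (-7/3 + (5*4)*2)*4 = 3 - (-7/3 + 20*2)*4 = 3 - (-7/3 + 40)*4 = 3 - 113*4/3 = 3 - 1*452/3 = 3 - 452/3 = -443/3 ≈ -147.67)
(18 - 21) + b*(-6) = (18 - 21) - 443/3*(-6) = -3 + 886 = 883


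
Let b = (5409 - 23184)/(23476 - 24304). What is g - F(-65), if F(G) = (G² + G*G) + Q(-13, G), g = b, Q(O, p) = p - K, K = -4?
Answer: -769813/92 ≈ -8367.5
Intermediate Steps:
Q(O, p) = 4 + p (Q(O, p) = p - 1*(-4) = p + 4 = 4 + p)
b = 1975/92 (b = -17775/(-828) = -17775*(-1/828) = 1975/92 ≈ 21.467)
g = 1975/92 ≈ 21.467
F(G) = 4 + G + 2*G² (F(G) = (G² + G*G) + (4 + G) = (G² + G²) + (4 + G) = 2*G² + (4 + G) = 4 + G + 2*G²)
g - F(-65) = 1975/92 - (4 - 65 + 2*(-65)²) = 1975/92 - (4 - 65 + 2*4225) = 1975/92 - (4 - 65 + 8450) = 1975/92 - 1*8389 = 1975/92 - 8389 = -769813/92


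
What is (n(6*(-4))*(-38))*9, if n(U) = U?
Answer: 8208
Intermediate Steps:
(n(6*(-4))*(-38))*9 = ((6*(-4))*(-38))*9 = -24*(-38)*9 = 912*9 = 8208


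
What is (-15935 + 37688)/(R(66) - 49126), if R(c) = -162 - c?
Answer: -21753/49354 ≈ -0.44075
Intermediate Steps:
(-15935 + 37688)/(R(66) - 49126) = (-15935 + 37688)/((-162 - 1*66) - 49126) = 21753/((-162 - 66) - 49126) = 21753/(-228 - 49126) = 21753/(-49354) = 21753*(-1/49354) = -21753/49354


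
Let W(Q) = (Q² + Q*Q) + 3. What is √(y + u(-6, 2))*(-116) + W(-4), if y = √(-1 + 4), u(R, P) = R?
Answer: 35 - 116*√(-6 + √3) ≈ 35.0 - 239.64*I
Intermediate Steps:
y = √3 ≈ 1.7320
W(Q) = 3 + 2*Q² (W(Q) = (Q² + Q²) + 3 = 2*Q² + 3 = 3 + 2*Q²)
√(y + u(-6, 2))*(-116) + W(-4) = √(√3 - 6)*(-116) + (3 + 2*(-4)²) = √(-6 + √3)*(-116) + (3 + 2*16) = -116*√(-6 + √3) + (3 + 32) = -116*√(-6 + √3) + 35 = 35 - 116*√(-6 + √3)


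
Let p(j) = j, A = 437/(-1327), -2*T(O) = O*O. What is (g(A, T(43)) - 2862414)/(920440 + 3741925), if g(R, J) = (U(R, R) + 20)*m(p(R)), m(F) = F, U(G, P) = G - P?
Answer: -3798432118/6186958355 ≈ -0.61394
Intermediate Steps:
T(O) = -O**2/2 (T(O) = -O*O/2 = -O**2/2)
A = -437/1327 (A = 437*(-1/1327) = -437/1327 ≈ -0.32931)
g(R, J) = 20*R (g(R, J) = ((R - R) + 20)*R = (0 + 20)*R = 20*R)
(g(A, T(43)) - 2862414)/(920440 + 3741925) = (20*(-437/1327) - 2862414)/(920440 + 3741925) = (-8740/1327 - 2862414)/4662365 = -3798432118/1327*1/4662365 = -3798432118/6186958355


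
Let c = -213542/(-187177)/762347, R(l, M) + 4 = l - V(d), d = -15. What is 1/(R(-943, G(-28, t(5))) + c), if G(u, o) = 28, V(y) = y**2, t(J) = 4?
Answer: -142693824419/167237162005526 ≈ -0.00085324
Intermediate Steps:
R(l, M) = -229 + l (R(l, M) = -4 + (l - 1*(-15)**2) = -4 + (l - 1*225) = -4 + (l - 225) = -4 + (-225 + l) = -229 + l)
c = 213542/142693824419 (c = -213542*(-1/187177)*(1/762347) = (213542/187177)*(1/762347) = 213542/142693824419 ≈ 1.4965e-6)
1/(R(-943, G(-28, t(5))) + c) = 1/((-229 - 943) + 213542/142693824419) = 1/(-1172 + 213542/142693824419) = 1/(-167237162005526/142693824419) = -142693824419/167237162005526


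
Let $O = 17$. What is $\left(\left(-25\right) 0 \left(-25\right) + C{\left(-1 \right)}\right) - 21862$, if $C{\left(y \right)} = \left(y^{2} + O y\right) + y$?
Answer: $-21879$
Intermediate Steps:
$C{\left(y \right)} = y^{2} + 18 y$ ($C{\left(y \right)} = \left(y^{2} + 17 y\right) + y = y^{2} + 18 y$)
$\left(\left(-25\right) 0 \left(-25\right) + C{\left(-1 \right)}\right) - 21862 = \left(\left(-25\right) 0 \left(-25\right) - \left(18 - 1\right)\right) - 21862 = \left(0 \left(-25\right) - 17\right) - 21862 = \left(0 - 17\right) - 21862 = -17 - 21862 = -21879$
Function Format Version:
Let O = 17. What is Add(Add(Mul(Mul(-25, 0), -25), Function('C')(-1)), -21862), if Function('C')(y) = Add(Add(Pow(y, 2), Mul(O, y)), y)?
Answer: -21879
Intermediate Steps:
Function('C')(y) = Add(Pow(y, 2), Mul(18, y)) (Function('C')(y) = Add(Add(Pow(y, 2), Mul(17, y)), y) = Add(Pow(y, 2), Mul(18, y)))
Add(Add(Mul(Mul(-25, 0), -25), Function('C')(-1)), -21862) = Add(Add(Mul(Mul(-25, 0), -25), Mul(-1, Add(18, -1))), -21862) = Add(Add(Mul(0, -25), Mul(-1, 17)), -21862) = Add(Add(0, -17), -21862) = Add(-17, -21862) = -21879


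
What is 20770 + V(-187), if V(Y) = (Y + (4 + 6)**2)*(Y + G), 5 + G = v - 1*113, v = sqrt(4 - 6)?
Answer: 47305 - 87*I*sqrt(2) ≈ 47305.0 - 123.04*I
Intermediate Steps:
v = I*sqrt(2) (v = sqrt(-2) = I*sqrt(2) ≈ 1.4142*I)
G = -118 + I*sqrt(2) (G = -5 + (I*sqrt(2) - 1*113) = -5 + (I*sqrt(2) - 113) = -5 + (-113 + I*sqrt(2)) = -118 + I*sqrt(2) ≈ -118.0 + 1.4142*I)
V(Y) = (100 + Y)*(-118 + Y + I*sqrt(2)) (V(Y) = (Y + (4 + 6)**2)*(Y + (-118 + I*sqrt(2))) = (Y + 10**2)*(-118 + Y + I*sqrt(2)) = (Y + 100)*(-118 + Y + I*sqrt(2)) = (100 + Y)*(-118 + Y + I*sqrt(2)))
20770 + V(-187) = 20770 + (-11800 + (-187)**2 - 18*(-187) + 100*I*sqrt(2) + I*(-187)*sqrt(2)) = 20770 + (-11800 + 34969 + 3366 + 100*I*sqrt(2) - 187*I*sqrt(2)) = 20770 + (26535 - 87*I*sqrt(2)) = 47305 - 87*I*sqrt(2)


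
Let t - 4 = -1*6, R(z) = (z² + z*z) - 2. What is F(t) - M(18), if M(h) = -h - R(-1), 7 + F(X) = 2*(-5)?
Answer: 1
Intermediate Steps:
R(z) = -2 + 2*z² (R(z) = (z² + z²) - 2 = 2*z² - 2 = -2 + 2*z²)
t = -2 (t = 4 - 1*6 = 4 - 6 = -2)
F(X) = -17 (F(X) = -7 + 2*(-5) = -7 - 10 = -17)
M(h) = -h (M(h) = -h - (-2 + 2*(-1)²) = -h - (-2 + 2*1) = -h - (-2 + 2) = -h - 1*0 = -h + 0 = -h)
F(t) - M(18) = -17 - (-1)*18 = -17 - 1*(-18) = -17 + 18 = 1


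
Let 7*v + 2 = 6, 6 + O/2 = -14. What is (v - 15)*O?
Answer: 4040/7 ≈ 577.14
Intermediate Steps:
O = -40 (O = -12 + 2*(-14) = -12 - 28 = -40)
v = 4/7 (v = -2/7 + (⅐)*6 = -2/7 + 6/7 = 4/7 ≈ 0.57143)
(v - 15)*O = (4/7 - 15)*(-40) = -101/7*(-40) = 4040/7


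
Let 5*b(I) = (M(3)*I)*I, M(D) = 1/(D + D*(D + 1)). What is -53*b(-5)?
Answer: -53/3 ≈ -17.667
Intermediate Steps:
M(D) = 1/(D + D*(1 + D))
b(I) = I²/75 (b(I) = (((1/(3*(2 + 3)))*I)*I)/5 = ((((⅓)/5)*I)*I)/5 = ((((⅓)*(⅕))*I)*I)/5 = ((I/15)*I)/5 = (I²/15)/5 = I²/75)
-53*b(-5) = -53*(-5)²/75 = -53*25/75 = -53*⅓ = -53/3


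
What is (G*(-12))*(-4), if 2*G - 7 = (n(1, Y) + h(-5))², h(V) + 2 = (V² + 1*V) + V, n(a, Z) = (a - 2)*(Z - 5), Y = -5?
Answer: 12864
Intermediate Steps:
n(a, Z) = (-5 + Z)*(-2 + a) (n(a, Z) = (-2 + a)*(-5 + Z) = (-5 + Z)*(-2 + a))
h(V) = -2 + V² + 2*V (h(V) = -2 + ((V² + 1*V) + V) = -2 + ((V² + V) + V) = -2 + ((V + V²) + V) = -2 + (V² + 2*V) = -2 + V² + 2*V)
G = 268 (G = 7/2 + ((10 - 5*1 - 2*(-5) - 5*1) + (-2 + (-5)² + 2*(-5)))²/2 = 7/2 + ((10 - 5 + 10 - 5) + (-2 + 25 - 10))²/2 = 7/2 + (10 + 13)²/2 = 7/2 + (½)*23² = 7/2 + (½)*529 = 7/2 + 529/2 = 268)
(G*(-12))*(-4) = (268*(-12))*(-4) = -3216*(-4) = 12864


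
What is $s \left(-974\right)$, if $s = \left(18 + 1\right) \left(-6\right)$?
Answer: $111036$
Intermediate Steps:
$s = -114$ ($s = 19 \left(-6\right) = -114$)
$s \left(-974\right) = \left(-114\right) \left(-974\right) = 111036$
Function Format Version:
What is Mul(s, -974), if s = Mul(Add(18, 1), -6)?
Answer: 111036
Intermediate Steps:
s = -114 (s = Mul(19, -6) = -114)
Mul(s, -974) = Mul(-114, -974) = 111036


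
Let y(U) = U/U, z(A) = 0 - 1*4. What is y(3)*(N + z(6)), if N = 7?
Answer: 3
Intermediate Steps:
z(A) = -4 (z(A) = 0 - 4 = -4)
y(U) = 1
y(3)*(N + z(6)) = 1*(7 - 4) = 1*3 = 3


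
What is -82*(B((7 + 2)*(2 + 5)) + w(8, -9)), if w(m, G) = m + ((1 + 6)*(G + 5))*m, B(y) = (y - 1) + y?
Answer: 7462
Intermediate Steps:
B(y) = -1 + 2*y (B(y) = (-1 + y) + y = -1 + 2*y)
w(m, G) = m + m*(35 + 7*G) (w(m, G) = m + (7*(5 + G))*m = m + (35 + 7*G)*m = m + m*(35 + 7*G))
-82*(B((7 + 2)*(2 + 5)) + w(8, -9)) = -82*((-1 + 2*((7 + 2)*(2 + 5))) + 8*(36 + 7*(-9))) = -82*((-1 + 2*(9*7)) + 8*(36 - 63)) = -82*((-1 + 2*63) + 8*(-27)) = -82*((-1 + 126) - 216) = -82*(125 - 216) = -82*(-91) = 7462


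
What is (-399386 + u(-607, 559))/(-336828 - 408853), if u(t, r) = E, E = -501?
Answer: 399887/745681 ≈ 0.53627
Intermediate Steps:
u(t, r) = -501
(-399386 + u(-607, 559))/(-336828 - 408853) = (-399386 - 501)/(-336828 - 408853) = -399887/(-745681) = -399887*(-1/745681) = 399887/745681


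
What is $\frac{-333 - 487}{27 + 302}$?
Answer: $- \frac{820}{329} \approx -2.4924$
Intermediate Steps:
$\frac{-333 - 487}{27 + 302} = - \frac{820}{329}$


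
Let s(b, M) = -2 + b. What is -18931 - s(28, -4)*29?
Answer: -19685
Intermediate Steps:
-18931 - s(28, -4)*29 = -18931 - (-2 + 28)*29 = -18931 - 26*29 = -18931 - 1*754 = -18931 - 754 = -19685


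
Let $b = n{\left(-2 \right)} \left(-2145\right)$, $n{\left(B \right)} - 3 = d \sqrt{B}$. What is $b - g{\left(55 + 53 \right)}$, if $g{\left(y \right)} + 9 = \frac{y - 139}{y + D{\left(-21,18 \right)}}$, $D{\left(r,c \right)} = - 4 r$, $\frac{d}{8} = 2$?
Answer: $- \frac{1233761}{192} - 34320 i \sqrt{2} \approx -6425.8 - 48536.0 i$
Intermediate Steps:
$d = 16$ ($d = 8 \cdot 2 = 16$)
$n{\left(B \right)} = 3 + 16 \sqrt{B}$
$g{\left(y \right)} = -9 + \frac{-139 + y}{84 + y}$ ($g{\left(y \right)} = -9 + \frac{y - 139}{y - -84} = -9 + \frac{-139 + y}{y + 84} = -9 + \frac{-139 + y}{84 + y}$)
$b = -6435 - 34320 i \sqrt{2}$ ($b = \left(3 + 16 \sqrt{-2}\right) \left(-2145\right) = \left(3 + 16 i \sqrt{2}\right) \left(-2145\right) = -6435 - 34320 i \sqrt{2} \approx -6435.0 - 48536.0 i$)
$b - g{\left(55 + 53 \right)} = \left(-6435 - 34320 i \sqrt{2}\right) - \frac{-895 - 8 \left(55 + 53\right)}{84 + \left(55 + 53\right)} = \left(-6435 - 34320 i \sqrt{2}\right) - \frac{-895 - 864}{84 + 108} = \left(-6435 - 34320 i \sqrt{2}\right) - \frac{-895 - 864}{192} = \left(-6435 - 34320 i \sqrt{2}\right) - \frac{1}{192} \left(-1759\right) = \left(-6435 - 34320 i \sqrt{2}\right) - - \frac{1759}{192} = \left(-6435 - 34320 i \sqrt{2}\right) + \frac{1759}{192} = - \frac{1233761}{192} - 34320 i \sqrt{2}$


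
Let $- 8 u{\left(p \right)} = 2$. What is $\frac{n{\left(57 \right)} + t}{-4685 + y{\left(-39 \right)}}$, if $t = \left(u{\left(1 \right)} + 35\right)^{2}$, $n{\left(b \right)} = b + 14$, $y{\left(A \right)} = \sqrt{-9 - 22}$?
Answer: $- \frac{95841045}{351188096} - \frac{20457 i \sqrt{31}}{351188096} \approx -0.27291 - 0.00032433 i$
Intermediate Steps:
$u{\left(p \right)} = - \frac{1}{4}$ ($u{\left(p \right)} = \left(- \frac{1}{8}\right) 2 = - \frac{1}{4}$)
$y{\left(A \right)} = i \sqrt{31}$ ($y{\left(A \right)} = \sqrt{-31} = i \sqrt{31}$)
$n{\left(b \right)} = 14 + b$
$t = \frac{19321}{16}$ ($t = \left(- \frac{1}{4} + 35\right)^{2} = \left(\frac{139}{4}\right)^{2} = \frac{19321}{16} \approx 1207.6$)
$\frac{n{\left(57 \right)} + t}{-4685 + y{\left(-39 \right)}} = \frac{\left(14 + 57\right) + \frac{19321}{16}}{-4685 + i \sqrt{31}} = \frac{71 + \frac{19321}{16}}{-4685 + i \sqrt{31}} = \frac{20457}{16 \left(-4685 + i \sqrt{31}\right)}$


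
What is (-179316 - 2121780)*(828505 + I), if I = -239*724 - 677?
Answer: -1506739252032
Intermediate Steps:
I = -173713 (I = -173036 - 677 = -173713)
(-179316 - 2121780)*(828505 + I) = (-179316 - 2121780)*(828505 - 173713) = -2301096*654792 = -1506739252032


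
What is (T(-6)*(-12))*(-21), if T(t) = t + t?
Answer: -3024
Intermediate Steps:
T(t) = 2*t
(T(-6)*(-12))*(-21) = ((2*(-6))*(-12))*(-21) = -12*(-12)*(-21) = 144*(-21) = -3024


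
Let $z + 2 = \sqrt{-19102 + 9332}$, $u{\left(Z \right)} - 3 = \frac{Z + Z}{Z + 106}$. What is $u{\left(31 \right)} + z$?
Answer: $\frac{199}{137} + i \sqrt{9770} \approx 1.4526 + 98.843 i$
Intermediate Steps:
$u{\left(Z \right)} = 3 + \frac{2 Z}{106 + Z}$ ($u{\left(Z \right)} = 3 + \frac{Z + Z}{Z + 106} = 3 + \frac{2 Z}{106 + Z}$)
$z = -2 + i \sqrt{9770}$ ($z = -2 + \sqrt{-19102 + 9332} = -2 + \sqrt{-9770} = -2 + i \sqrt{9770} \approx -2.0 + 98.843 i$)
$u{\left(31 \right)} + z = \frac{318 + 5 \cdot 31}{106 + 31} - \left(2 - i \sqrt{9770}\right) = \frac{318 + 155}{137} - \left(2 - i \sqrt{9770}\right) = \frac{1}{137} \cdot 473 - \left(2 - i \sqrt{9770}\right) = \frac{473}{137} - \left(2 - i \sqrt{9770}\right) = \frac{199}{137} + i \sqrt{9770}$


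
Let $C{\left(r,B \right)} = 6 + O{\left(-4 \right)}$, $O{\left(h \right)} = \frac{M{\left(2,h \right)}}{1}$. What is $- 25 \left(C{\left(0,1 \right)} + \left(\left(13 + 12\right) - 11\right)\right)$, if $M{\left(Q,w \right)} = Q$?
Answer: $-550$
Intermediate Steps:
$O{\left(h \right)} = 2$ ($O{\left(h \right)} = \frac{2}{1} = 2 \cdot 1 = 2$)
$C{\left(r,B \right)} = 8$ ($C{\left(r,B \right)} = 6 + 2 = 8$)
$- 25 \left(C{\left(0,1 \right)} + \left(\left(13 + 12\right) - 11\right)\right) = - 25 \left(8 + \left(\left(13 + 12\right) - 11\right)\right) = - 25 \left(8 + \left(25 - 11\right)\right) = - 25 \left(8 + 14\right) = \left(-25\right) 22 = -550$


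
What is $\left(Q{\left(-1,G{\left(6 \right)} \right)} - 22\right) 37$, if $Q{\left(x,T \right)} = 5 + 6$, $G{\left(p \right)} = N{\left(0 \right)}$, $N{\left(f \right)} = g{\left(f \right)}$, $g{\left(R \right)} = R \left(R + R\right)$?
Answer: $-407$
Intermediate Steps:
$g{\left(R \right)} = 2 R^{2}$ ($g{\left(R \right)} = R 2 R = 2 R^{2}$)
$N{\left(f \right)} = 2 f^{2}$
$G{\left(p \right)} = 0$ ($G{\left(p \right)} = 2 \cdot 0^{2} = 2 \cdot 0 = 0$)
$Q{\left(x,T \right)} = 11$
$\left(Q{\left(-1,G{\left(6 \right)} \right)} - 22\right) 37 = \left(11 - 22\right) 37 = \left(-11\right) 37 = -407$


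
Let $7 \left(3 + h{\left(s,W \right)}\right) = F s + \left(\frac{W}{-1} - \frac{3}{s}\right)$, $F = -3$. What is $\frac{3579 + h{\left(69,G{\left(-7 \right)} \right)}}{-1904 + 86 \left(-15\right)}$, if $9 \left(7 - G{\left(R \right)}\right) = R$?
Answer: $- \frac{2568578}{2314053} \approx -1.11$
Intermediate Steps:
$G{\left(R \right)} = 7 - \frac{R}{9}$
$h{\left(s,W \right)} = -3 - \frac{3 s}{7} - \frac{3}{7 s} - \frac{W}{7}$ ($h{\left(s,W \right)} = -3 + \frac{- 3 s + \left(\frac{W}{-1} - \frac{3}{s}\right)}{7} = -3 + \frac{- 3 s + \left(W \left(-1\right) - \frac{3}{s}\right)}{7} = -3 + \frac{- 3 s - \left(W + \frac{3}{s}\right)}{7} = -3 + \frac{- W - 3 s - \frac{3}{s}}{7} = -3 - \left(\frac{W}{7} + \frac{3 s}{7} + \frac{3}{7 s}\right) = -3 - \frac{3 s}{7} - \frac{3}{7 s} - \frac{W}{7}$)
$\frac{3579 + h{\left(69,G{\left(-7 \right)} \right)}}{-1904 + 86 \left(-15\right)} = \frac{3579 + \frac{-3 - 69 \left(21 + \left(7 - - \frac{7}{9}\right) + 3 \cdot 69\right)}{7 \cdot 69}}{-1904 + 86 \left(-15\right)} = \frac{3579 + \frac{1}{7} \cdot \frac{1}{69} \left(-3 - 69 \left(21 + \left(7 + \frac{7}{9}\right) + 207\right)\right)}{-1904 - 1290} = \frac{3579 + \frac{1}{7} \cdot \frac{1}{69} \left(-3 - 69 \left(21 + \frac{70}{9} + 207\right)\right)}{-3194} = \left(3579 + \frac{1}{7} \cdot \frac{1}{69} \left(-3 - 69 \cdot \frac{2122}{9}\right)\right) \left(- \frac{1}{3194}\right) = \left(3579 + \frac{1}{7} \cdot \frac{1}{69} \left(-3 - \frac{48806}{3}\right)\right) \left(- \frac{1}{3194}\right) = \left(3579 + \frac{1}{7} \cdot \frac{1}{69} \left(- \frac{48815}{3}\right)\right) \left(- \frac{1}{3194}\right) = \left(3579 - \frac{48815}{1449}\right) \left(- \frac{1}{3194}\right) = \frac{5137156}{1449} \left(- \frac{1}{3194}\right) = - \frac{2568578}{2314053}$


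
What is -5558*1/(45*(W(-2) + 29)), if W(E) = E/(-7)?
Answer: -38906/9225 ≈ -4.2175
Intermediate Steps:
W(E) = -E/7 (W(E) = E*(-1/7) = -E/7)
-5558*1/(45*(W(-2) + 29)) = -5558*1/(45*(-1/7*(-2) + 29)) = -5558*1/(45*(2/7 + 29)) = -5558/((205/7)*45) = -5558/9225/7 = -5558*7/9225 = -38906/9225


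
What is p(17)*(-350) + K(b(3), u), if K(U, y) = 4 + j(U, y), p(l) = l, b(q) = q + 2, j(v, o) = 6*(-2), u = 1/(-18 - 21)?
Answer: -5958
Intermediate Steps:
u = -1/39 (u = 1/(-39) = -1/39 ≈ -0.025641)
j(v, o) = -12
b(q) = 2 + q
K(U, y) = -8 (K(U, y) = 4 - 12 = -8)
p(17)*(-350) + K(b(3), u) = 17*(-350) - 8 = -5950 - 8 = -5958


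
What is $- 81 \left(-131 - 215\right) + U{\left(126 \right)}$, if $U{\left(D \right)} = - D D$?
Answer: $12150$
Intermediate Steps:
$U{\left(D \right)} = - D^{2}$
$- 81 \left(-131 - 215\right) + U{\left(126 \right)} = - 81 \left(-131 - 215\right) - 126^{2} = - 81 \left(-131 - 215\right) - 15876 = \left(-81\right) \left(-346\right) - 15876 = 28026 - 15876 = 12150$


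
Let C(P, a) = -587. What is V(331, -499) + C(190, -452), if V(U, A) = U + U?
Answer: 75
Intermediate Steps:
V(U, A) = 2*U
V(331, -499) + C(190, -452) = 2*331 - 587 = 662 - 587 = 75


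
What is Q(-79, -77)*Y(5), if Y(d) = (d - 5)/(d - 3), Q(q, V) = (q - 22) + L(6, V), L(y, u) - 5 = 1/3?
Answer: 0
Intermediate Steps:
L(y, u) = 16/3 (L(y, u) = 5 + 1/3 = 5 + ⅓ = 16/3)
Q(q, V) = -50/3 + q (Q(q, V) = (q - 22) + 16/3 = (-22 + q) + 16/3 = -50/3 + q)
Y(d) = (-5 + d)/(-3 + d)
Q(-79, -77)*Y(5) = (-50/3 - 79)*((-5 + 5)/(-3 + 5)) = -287*0/(3*2) = -287*0/6 = -287/3*0 = 0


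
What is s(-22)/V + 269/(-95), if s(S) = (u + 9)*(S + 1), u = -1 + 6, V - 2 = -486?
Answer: -51133/22990 ≈ -2.2241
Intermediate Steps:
V = -484 (V = 2 - 486 = -484)
u = 5
s(S) = 14 + 14*S (s(S) = (5 + 9)*(S + 1) = 14*(1 + S) = 14 + 14*S)
s(-22)/V + 269/(-95) = (14 + 14*(-22))/(-484) + 269/(-95) = (14 - 308)*(-1/484) + 269*(-1/95) = -294*(-1/484) - 269/95 = 147/242 - 269/95 = -51133/22990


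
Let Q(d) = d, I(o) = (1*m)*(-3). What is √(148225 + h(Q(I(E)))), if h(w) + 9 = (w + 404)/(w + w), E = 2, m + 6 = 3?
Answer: √5336602/6 ≈ 385.02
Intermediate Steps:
m = -3 (m = -6 + 3 = -3)
I(o) = 9 (I(o) = (1*(-3))*(-3) = -3*(-3) = 9)
h(w) = -9 + (404 + w)/(2*w) (h(w) = -9 + (w + 404)/(w + w) = -9 + (404 + w)/((2*w)) = -9 + (404 + w)*(1/(2*w)) = -9 + (404 + w)/(2*w))
√(148225 + h(Q(I(E)))) = √(148225 + (-17/2 + 202/9)) = √(148225 + 251/18) = √(2668301/18) = √5336602/6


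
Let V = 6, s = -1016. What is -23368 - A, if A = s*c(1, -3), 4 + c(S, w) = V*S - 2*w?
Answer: -15240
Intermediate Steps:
c(S, w) = -4 - 2*w + 6*S (c(S, w) = -4 + (6*S - 2*w) = -4 + (-2*w + 6*S) = -4 - 2*w + 6*S)
A = -8128 (A = -1016*(-4 - 2*(-3) + 6*1) = -1016*(-4 + 6 + 6) = -1016*8 = -8128)
-23368 - A = -23368 - 1*(-8128) = -23368 + 8128 = -15240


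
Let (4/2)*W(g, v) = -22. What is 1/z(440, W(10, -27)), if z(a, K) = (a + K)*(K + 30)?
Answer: 1/8151 ≈ 0.00012268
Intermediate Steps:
W(g, v) = -11 (W(g, v) = (½)*(-22) = -11)
z(a, K) = (30 + K)*(K + a) (z(a, K) = (K + a)*(30 + K) = (30 + K)*(K + a))
1/z(440, W(10, -27)) = 1/((-11)² + 30*(-11) + 30*440 - 11*440) = 1/(121 - 330 + 13200 - 4840) = 1/8151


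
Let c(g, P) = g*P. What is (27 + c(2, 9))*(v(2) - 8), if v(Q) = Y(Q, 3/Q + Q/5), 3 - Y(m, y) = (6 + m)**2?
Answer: -3105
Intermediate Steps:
c(g, P) = P*g
Y(m, y) = 3 - (6 + m)**2
v(Q) = 3 - (6 + Q)**2
(27 + c(2, 9))*(v(2) - 8) = (27 + 9*2)*((3 - (6 + 2)**2) - 8) = (27 + 18)*((3 - 1*8**2) - 8) = 45*((3 - 1*64) - 8) = 45*((3 - 64) - 8) = 45*(-61 - 8) = 45*(-69) = -3105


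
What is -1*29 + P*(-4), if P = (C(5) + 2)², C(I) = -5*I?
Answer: -2145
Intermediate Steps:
P = 529 (P = (-5*5 + 2)² = (-25 + 2)² = (-23)² = 529)
-1*29 + P*(-4) = -1*29 + 529*(-4) = -29 - 2116 = -2145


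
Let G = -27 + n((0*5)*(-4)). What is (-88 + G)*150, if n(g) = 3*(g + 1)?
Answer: -16800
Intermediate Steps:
n(g) = 3 + 3*g (n(g) = 3*(1 + g) = 3 + 3*g)
G = -24 (G = -27 + (3 + 3*((0*5)*(-4))) = -27 + (3 + 3*(0*(-4))) = -27 + (3 + 3*0) = -27 + (3 + 0) = -27 + 3 = -24)
(-88 + G)*150 = (-88 - 24)*150 = -112*150 = -16800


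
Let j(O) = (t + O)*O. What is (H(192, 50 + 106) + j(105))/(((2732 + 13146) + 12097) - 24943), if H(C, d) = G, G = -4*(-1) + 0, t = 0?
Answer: 11029/3032 ≈ 3.6375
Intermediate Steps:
j(O) = O² (j(O) = (0 + O)*O = O*O = O²)
G = 4 (G = 4 + 0 = 4)
H(C, d) = 4
(H(192, 50 + 106) + j(105))/(((2732 + 13146) + 12097) - 24943) = (4 + 105²)/(((2732 + 13146) + 12097) - 24943) = (4 + 11025)/((15878 + 12097) - 24943) = 11029/(27975 - 24943) = 11029/3032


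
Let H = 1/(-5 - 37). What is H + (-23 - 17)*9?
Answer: -15121/42 ≈ -360.02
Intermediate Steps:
H = -1/42 (H = 1/(-42) = -1/42 ≈ -0.023810)
H + (-23 - 17)*9 = -1/42 + (-23 - 17)*9 = -1/42 - 40*9 = -1/42 - 360 = -15121/42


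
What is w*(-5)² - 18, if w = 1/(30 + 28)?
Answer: -1019/58 ≈ -17.569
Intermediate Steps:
w = 1/58 ≈ 0.017241
w*(-5)² - 18 = (1/58)*(-5)² - 18 = (1/58)*25 - 18 = 25/58 - 18 = -1019/58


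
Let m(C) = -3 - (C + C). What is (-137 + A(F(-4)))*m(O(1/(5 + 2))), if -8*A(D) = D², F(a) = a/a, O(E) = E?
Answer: 25231/56 ≈ 450.55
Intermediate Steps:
F(a) = 1
m(C) = -3 - 2*C
A(D) = -D²/8
(-137 + A(F(-4)))*m(O(1/(5 + 2))) = (-137 - ⅛*1²)*(-3 - 2/(5 + 2)) = (-137 - ⅛*1)*(-3 - 2/7) = (-137 - ⅛)*(-3 - 2*⅐) = -1097*(-3 - 2/7)/8 = -1097/8*(-23/7) = 25231/56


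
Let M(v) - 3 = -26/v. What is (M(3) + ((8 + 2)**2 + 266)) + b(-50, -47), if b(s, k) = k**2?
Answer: 7708/3 ≈ 2569.3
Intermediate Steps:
M(v) = 3 - 26/v
(M(3) + ((8 + 2)**2 + 266)) + b(-50, -47) = ((3 - 26/3) + ((8 + 2)**2 + 266)) + (-47)**2 = ((3 - 26*1/3) + (10**2 + 266)) + 2209 = ((3 - 26/3) + (100 + 266)) + 2209 = (-17/3 + 366) + 2209 = 1081/3 + 2209 = 7708/3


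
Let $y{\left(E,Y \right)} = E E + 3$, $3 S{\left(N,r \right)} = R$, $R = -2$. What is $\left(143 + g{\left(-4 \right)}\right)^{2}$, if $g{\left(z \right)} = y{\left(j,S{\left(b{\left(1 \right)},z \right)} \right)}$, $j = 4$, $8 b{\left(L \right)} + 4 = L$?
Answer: $26244$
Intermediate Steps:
$b{\left(L \right)} = - \frac{1}{2} + \frac{L}{8}$
$S{\left(N,r \right)} = - \frac{2}{3}$ ($S{\left(N,r \right)} = \frac{1}{3} \left(-2\right) = - \frac{2}{3}$)
$y{\left(E,Y \right)} = 3 + E^{2}$ ($y{\left(E,Y \right)} = E^{2} + 3 = 3 + E^{2}$)
$g{\left(z \right)} = 19$ ($g{\left(z \right)} = 3 + 4^{2} = 3 + 16 = 19$)
$\left(143 + g{\left(-4 \right)}\right)^{2} = \left(143 + 19\right)^{2} = 162^{2} = 26244$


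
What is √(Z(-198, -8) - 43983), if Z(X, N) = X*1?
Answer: 3*I*√4909 ≈ 210.19*I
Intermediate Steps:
Z(X, N) = X
√(Z(-198, -8) - 43983) = √(-198 - 43983) = √(-44181) = 3*I*√4909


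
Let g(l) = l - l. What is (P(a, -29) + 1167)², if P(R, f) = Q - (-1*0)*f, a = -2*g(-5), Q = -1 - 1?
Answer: 1357225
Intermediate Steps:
g(l) = 0
Q = -2
a = 0 (a = -2*0 = 0)
P(R, f) = -2 (P(R, f) = -2 - (-1*0)*f = -2 - 0*f = -2 - 1*0 = -2 + 0 = -2)
(P(a, -29) + 1167)² = (-2 + 1167)² = 1165² = 1357225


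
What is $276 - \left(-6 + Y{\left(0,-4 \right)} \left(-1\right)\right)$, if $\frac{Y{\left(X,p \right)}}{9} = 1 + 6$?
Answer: $345$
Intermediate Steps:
$Y{\left(X,p \right)} = 63$ ($Y{\left(X,p \right)} = 9 \left(1 + 6\right) = 9 \cdot 7 = 63$)
$276 - \left(-6 + Y{\left(0,-4 \right)} \left(-1\right)\right) = 276 - \left(-6 + 63 \left(-1\right)\right) = 276 - \left(-6 - 63\right) = 276 - -69 = 276 + 69 = 345$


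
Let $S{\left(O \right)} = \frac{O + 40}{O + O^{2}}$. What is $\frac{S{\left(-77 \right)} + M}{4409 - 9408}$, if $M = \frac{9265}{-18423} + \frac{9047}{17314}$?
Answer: $- \frac{1128347149}{424152995691348} \approx -2.6602 \cdot 10^{-6}$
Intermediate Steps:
$M = \frac{6258671}{318975822}$ ($M = 9265 \left(- \frac{1}{18423}\right) + 9047 \cdot \frac{1}{17314} = - \frac{9265}{18423} + \frac{9047}{17314} = \frac{6258671}{318975822} \approx 0.019621$)
$S{\left(O \right)} = \frac{40 + O}{O + O^{2}}$
$\frac{S{\left(-77 \right)} + M}{4409 - 9408} = \frac{\frac{40 - 77}{\left(-77\right) \left(1 - 77\right)} + \frac{6258671}{318975822}}{4409 - 9408} = \frac{\left(- \frac{1}{77}\right) \frac{1}{-76} \left(-37\right) + \frac{6258671}{318975822}}{-4999} = \left(\left(- \frac{1}{77}\right) \left(- \frac{1}{76}\right) \left(-37\right) + \frac{6258671}{318975822}\right) \left(- \frac{1}{4999}\right) = \left(- \frac{37}{5852} + \frac{6258671}{318975822}\right) \left(- \frac{1}{4999}\right) = \frac{1128347149}{84847568652} \left(- \frac{1}{4999}\right) = - \frac{1128347149}{424152995691348}$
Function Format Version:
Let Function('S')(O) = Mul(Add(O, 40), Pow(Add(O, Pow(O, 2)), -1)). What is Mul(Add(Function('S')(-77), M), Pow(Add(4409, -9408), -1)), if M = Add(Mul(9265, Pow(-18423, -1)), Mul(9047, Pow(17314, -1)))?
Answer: Rational(-1128347149, 424152995691348) ≈ -2.6602e-6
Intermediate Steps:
M = Rational(6258671, 318975822) (M = Add(Mul(9265, Rational(-1, 18423)), Mul(9047, Rational(1, 17314))) = Add(Rational(-9265, 18423), Rational(9047, 17314)) = Rational(6258671, 318975822) ≈ 0.019621)
Function('S')(O) = Mul(Pow(Add(O, Pow(O, 2)), -1), Add(40, O)) (Function('S')(O) = Mul(Add(40, O), Pow(Add(O, Pow(O, 2)), -1)) = Mul(Pow(Add(O, Pow(O, 2)), -1), Add(40, O)))
Mul(Add(Function('S')(-77), M), Pow(Add(4409, -9408), -1)) = Mul(Add(Mul(Pow(-77, -1), Pow(Add(1, -77), -1), Add(40, -77)), Rational(6258671, 318975822)), Pow(Add(4409, -9408), -1)) = Mul(Add(Mul(Rational(-1, 77), Pow(-76, -1), -37), Rational(6258671, 318975822)), Pow(-4999, -1)) = Mul(Add(Mul(Rational(-1, 77), Rational(-1, 76), -37), Rational(6258671, 318975822)), Rational(-1, 4999)) = Mul(Add(Rational(-37, 5852), Rational(6258671, 318975822)), Rational(-1, 4999)) = Mul(Rational(1128347149, 84847568652), Rational(-1, 4999)) = Rational(-1128347149, 424152995691348)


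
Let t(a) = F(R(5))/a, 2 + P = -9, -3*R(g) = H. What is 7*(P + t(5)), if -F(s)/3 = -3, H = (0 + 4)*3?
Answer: -322/5 ≈ -64.400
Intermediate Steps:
H = 12 (H = 4*3 = 12)
R(g) = -4 (R(g) = -1/3*12 = -4)
P = -11 (P = -2 - 9 = -11)
F(s) = 9 (F(s) = -3*(-3) = 9)
t(a) = 9/a
7*(P + t(5)) = 7*(-11 + 9/5) = 7*(-46/5) = -322/5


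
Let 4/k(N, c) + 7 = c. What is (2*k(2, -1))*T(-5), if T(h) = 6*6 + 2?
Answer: -38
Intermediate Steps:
T(h) = 38 (T(h) = 36 + 2 = 38)
k(N, c) = 4/(-7 + c)
(2*k(2, -1))*T(-5) = (2*(4/(-7 - 1)))*38 = (2*(4/(-8)))*38 = (2*(4*(-1/8)))*38 = (2*(-1/2))*38 = -1*38 = -38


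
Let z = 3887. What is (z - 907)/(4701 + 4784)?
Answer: 596/1897 ≈ 0.31418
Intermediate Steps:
(z - 907)/(4701 + 4784) = (3887 - 907)/(4701 + 4784) = 2980/9485 = 2980*(1/9485) = 596/1897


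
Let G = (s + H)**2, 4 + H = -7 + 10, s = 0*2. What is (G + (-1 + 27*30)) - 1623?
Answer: -813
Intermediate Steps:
s = 0
H = -1 (H = -4 + (-7 + 10) = -4 + 3 = -1)
G = 1 (G = (0 - 1)**2 = (-1)**2 = 1)
(G + (-1 + 27*30)) - 1623 = (1 + (-1 + 27*30)) - 1623 = (1 + (-1 + 810)) - 1623 = (1 + 809) - 1623 = 810 - 1623 = -813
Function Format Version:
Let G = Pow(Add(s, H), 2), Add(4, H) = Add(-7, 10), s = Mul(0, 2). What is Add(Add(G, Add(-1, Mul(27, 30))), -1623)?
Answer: -813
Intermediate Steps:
s = 0
H = -1 (H = Add(-4, Add(-7, 10)) = Add(-4, 3) = -1)
G = 1 (G = Pow(Add(0, -1), 2) = Pow(-1, 2) = 1)
Add(Add(G, Add(-1, Mul(27, 30))), -1623) = Add(Add(1, Add(-1, Mul(27, 30))), -1623) = Add(Add(1, Add(-1, 810)), -1623) = Add(Add(1, 809), -1623) = Add(810, -1623) = -813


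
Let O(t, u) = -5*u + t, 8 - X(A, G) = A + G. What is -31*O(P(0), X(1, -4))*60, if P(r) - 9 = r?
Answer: 85560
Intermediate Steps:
P(r) = 9 + r
X(A, G) = 8 - A - G (X(A, G) = 8 - (A + G) = 8 + (-A - G) = 8 - A - G)
O(t, u) = t - 5*u
-31*O(P(0), X(1, -4))*60 = -31*((9 + 0) - 5*(8 - 1*1 - 1*(-4)))*60 = -31*(9 - 5*(8 - 1 + 4))*60 = -31*(9 - 5*11)*60 = -31*(9 - 55)*60 = -31*(-46)*60 = 1426*60 = 85560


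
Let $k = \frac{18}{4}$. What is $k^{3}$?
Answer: $\frac{729}{8} \approx 91.125$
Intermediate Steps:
$k = \frac{9}{2}$ ($k = 18 \cdot \frac{1}{4} = \frac{9}{2} \approx 4.5$)
$k^{3} = \left(\frac{9}{2}\right)^{3} = \frac{729}{8}$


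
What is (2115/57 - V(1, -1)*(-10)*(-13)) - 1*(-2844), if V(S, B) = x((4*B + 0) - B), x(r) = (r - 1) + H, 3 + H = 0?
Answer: 72031/19 ≈ 3791.1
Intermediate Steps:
H = -3 (H = -3 + 0 = -3)
x(r) = -4 + r (x(r) = (r - 1) - 3 = (-1 + r) - 3 = -4 + r)
V(S, B) = -4 + 3*B (V(S, B) = -4 + ((4*B + 0) - B) = -4 + (4*B - B) = -4 + 3*B)
(2115/57 - V(1, -1)*(-10)*(-13)) - 1*(-2844) = (2115/57 - (-4 + 3*(-1))*(-10)*(-13)) - 1*(-2844) = (2115*(1/57) - (-4 - 3)*(-10)*(-13)) + 2844 = (705/19 - (-7*(-10))*(-13)) + 2844 = (705/19 - 70*(-13)) + 2844 = (705/19 - 1*(-910)) + 2844 = (705/19 + 910) + 2844 = 17995/19 + 2844 = 72031/19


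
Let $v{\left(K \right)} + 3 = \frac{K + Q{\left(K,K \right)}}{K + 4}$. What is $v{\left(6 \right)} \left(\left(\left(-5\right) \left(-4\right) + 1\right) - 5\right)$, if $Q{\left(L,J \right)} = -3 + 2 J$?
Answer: $-24$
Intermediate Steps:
$v{\left(K \right)} = -3 + \frac{-3 + 3 K}{4 + K}$ ($v{\left(K \right)} = -3 + \frac{K + \left(-3 + 2 K\right)}{K + 4} = -3 + \frac{-3 + 3 K}{4 + K}$)
$v{\left(6 \right)} \left(\left(\left(-5\right) \left(-4\right) + 1\right) - 5\right) = - \frac{15}{4 + 6} \left(\left(\left(-5\right) \left(-4\right) + 1\right) - 5\right) = - \frac{15}{10} \left(\left(20 + 1\right) - 5\right) = \left(-15\right) \frac{1}{10} \left(21 - 5\right) = \left(- \frac{3}{2}\right) 16 = -24$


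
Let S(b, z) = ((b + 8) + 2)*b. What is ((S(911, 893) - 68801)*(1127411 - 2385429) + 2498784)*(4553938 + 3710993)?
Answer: -8008393371478670436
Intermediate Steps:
S(b, z) = b*(10 + b) (S(b, z) = ((8 + b) + 2)*b = (10 + b)*b = b*(10 + b))
((S(911, 893) - 68801)*(1127411 - 2385429) + 2498784)*(4553938 + 3710993) = ((911*(10 + 911) - 68801)*(1127411 - 2385429) + 2498784)*(4553938 + 3710993) = ((911*921 - 68801)*(-1258018) + 2498784)*8264931 = ((839031 - 68801)*(-1258018) + 2498784)*8264931 = (770230*(-1258018) + 2498784)*8264931 = (-968963204140 + 2498784)*8264931 = -968960705356*8264931 = -8008393371478670436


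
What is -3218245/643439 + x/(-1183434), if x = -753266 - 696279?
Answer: -2875886768075/761467589526 ≈ -3.7768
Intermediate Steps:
x = -1449545
-3218245/643439 + x/(-1183434) = -3218245/643439 - 1449545/(-1183434) = -3218245*1/643439 - 1449545*(-1/1183434) = -3218245/643439 + 1449545/1183434 = -2875886768075/761467589526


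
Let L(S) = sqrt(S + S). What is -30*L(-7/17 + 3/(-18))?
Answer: -10*I*sqrt(3009)/17 ≈ -32.267*I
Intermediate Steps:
L(S) = sqrt(2)*sqrt(S) (L(S) = sqrt(2*S) = sqrt(2)*sqrt(S))
-30*L(-7/17 + 3/(-18)) = -30*sqrt(2)*sqrt(-7/17 + 3/(-18)) = -30*sqrt(2)*sqrt(-7*1/17 + 3*(-1/18)) = -30*sqrt(2)*sqrt(-7/17 - 1/6) = -30*sqrt(2)*sqrt(-59/102) = -30*sqrt(2)*I*sqrt(6018)/102 = -10*I*sqrt(3009)/17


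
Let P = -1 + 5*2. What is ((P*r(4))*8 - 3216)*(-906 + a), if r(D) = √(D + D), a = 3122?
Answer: -7126656 + 319104*√2 ≈ -6.6754e+6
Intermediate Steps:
P = 9 (P = -1 + 10 = 9)
r(D) = √2*√D (r(D) = √(2*D) = √2*√D)
((P*r(4))*8 - 3216)*(-906 + a) = ((9*(√2*√4))*8 - 3216)*(-906 + 3122) = ((9*(√2*2))*8 - 3216)*2216 = ((9*(2*√2))*8 - 3216)*2216 = ((18*√2)*8 - 3216)*2216 = (144*√2 - 3216)*2216 = (-3216 + 144*√2)*2216 = -7126656 + 319104*√2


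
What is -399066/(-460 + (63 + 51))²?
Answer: -199533/59858 ≈ -3.3334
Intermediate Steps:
-399066/(-460 + (63 + 51))² = -399066/(-460 + 114)² = -399066/((-346)²) = -399066/119716 = -399066*1/119716 = -199533/59858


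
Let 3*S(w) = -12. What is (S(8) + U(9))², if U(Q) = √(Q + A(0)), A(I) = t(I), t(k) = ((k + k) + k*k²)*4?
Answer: 1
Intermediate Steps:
t(k) = 4*k³ + 8*k (t(k) = (2*k + k³)*4 = (k³ + 2*k)*4 = 4*k³ + 8*k)
S(w) = -4 (S(w) = (⅓)*(-12) = -4)
A(I) = 4*I*(2 + I²)
U(Q) = √Q (U(Q) = √(Q + 4*0*(2 + 0²)) = √(Q + 4*0*(2 + 0)) = √(Q + 4*0*2) = √(Q + 0) = √Q)
(S(8) + U(9))² = (-4 + √9)² = (-4 + 3)² = (-1)² = 1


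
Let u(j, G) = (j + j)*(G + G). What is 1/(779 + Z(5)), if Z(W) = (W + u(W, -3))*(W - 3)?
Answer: 1/669 ≈ 0.0014948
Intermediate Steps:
u(j, G) = 4*G*j (u(j, G) = (2*j)*(2*G) = 4*G*j)
Z(W) = -11*W*(-3 + W) (Z(W) = (W + 4*(-3)*W)*(W - 3) = (W - 12*W)*(-3 + W) = (-11*W)*(-3 + W) = -11*W*(-3 + W))
1/(779 + Z(5)) = 1/(779 + 11*5*(3 - 1*5)) = 1/(779 + 11*5*(3 - 5)) = 1/(779 + 11*5*(-2)) = 1/(779 - 110) = 1/669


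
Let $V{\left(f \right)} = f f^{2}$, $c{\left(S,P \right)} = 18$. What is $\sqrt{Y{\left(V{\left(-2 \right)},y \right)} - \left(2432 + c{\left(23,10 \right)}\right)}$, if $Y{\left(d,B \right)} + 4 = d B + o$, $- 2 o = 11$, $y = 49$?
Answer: $\frac{i \sqrt{11406}}{2} \approx 53.399 i$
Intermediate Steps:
$o = - \frac{11}{2}$ ($o = \left(- \frac{1}{2}\right) 11 = - \frac{11}{2} \approx -5.5$)
$V{\left(f \right)} = f^{3}$
$Y{\left(d,B \right)} = - \frac{19}{2} + B d$ ($Y{\left(d,B \right)} = -4 + \left(d B - \frac{11}{2}\right) = -4 + \left(B d - \frac{11}{2}\right) = -4 + \left(- \frac{11}{2} + B d\right) = - \frac{19}{2} + B d$)
$\sqrt{Y{\left(V{\left(-2 \right)},y \right)} - \left(2432 + c{\left(23,10 \right)}\right)} = \sqrt{\left(- \frac{19}{2} + 49 \left(-2\right)^{3}\right) - 2450} = \sqrt{\left(- \frac{19}{2} + 49 \left(-8\right)\right) - 2450} = \sqrt{\left(- \frac{19}{2} - 392\right) - 2450} = \sqrt{- \frac{803}{2} - 2450} = \sqrt{- \frac{5703}{2}} = \frac{i \sqrt{11406}}{2}$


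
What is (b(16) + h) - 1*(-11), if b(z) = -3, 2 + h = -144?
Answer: -138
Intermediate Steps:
h = -146 (h = -2 - 144 = -146)
(b(16) + h) - 1*(-11) = (-3 - 146) - 1*(-11) = -149 + 11 = -138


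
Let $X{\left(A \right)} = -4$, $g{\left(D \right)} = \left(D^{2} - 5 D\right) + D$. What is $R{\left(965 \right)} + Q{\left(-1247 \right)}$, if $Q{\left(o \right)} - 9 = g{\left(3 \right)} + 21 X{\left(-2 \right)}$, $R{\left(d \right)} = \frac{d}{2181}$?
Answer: $- \frac{169153}{2181} \approx -77.557$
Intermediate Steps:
$g{\left(D \right)} = D^{2} - 4 D$
$R{\left(d \right)} = \frac{d}{2181}$ ($R{\left(d \right)} = d \frac{1}{2181} = \frac{d}{2181}$)
$Q{\left(o \right)} = -78$ ($Q{\left(o \right)} = 9 + \left(3 \left(-4 + 3\right) + 21 \left(-4\right)\right) = 9 + \left(3 \left(-1\right) - 84\right) = 9 - 87 = -78$)
$R{\left(965 \right)} + Q{\left(-1247 \right)} = \frac{1}{2181} \cdot 965 - 78 = \frac{965}{2181} - 78 = - \frac{169153}{2181}$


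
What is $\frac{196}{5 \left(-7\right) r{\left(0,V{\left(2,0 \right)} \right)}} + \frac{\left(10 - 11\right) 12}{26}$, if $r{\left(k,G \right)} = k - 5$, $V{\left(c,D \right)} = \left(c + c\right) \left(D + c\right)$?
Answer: $\frac{214}{325} \approx 0.65846$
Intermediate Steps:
$V{\left(c,D \right)} = 2 c \left(D + c\right)$
$r{\left(k,G \right)} = -5 + k$ ($r{\left(k,G \right)} = k - 5 = -5 + k$)
$\frac{196}{5 \left(-7\right) r{\left(0,V{\left(2,0 \right)} \right)}} + \frac{\left(10 - 11\right) 12}{26} = \frac{196}{5 \left(-7\right) \left(-5 + 0\right)} + \frac{\left(10 - 11\right) 12}{26} = \frac{196}{\left(-35\right) \left(-5\right)} + \left(-1\right) 12 \cdot \frac{1}{26} = \frac{196}{175} - \frac{6}{13} = 196 \cdot \frac{1}{175} - \frac{6}{13} = \frac{28}{25} - \frac{6}{13} = \frac{214}{325}$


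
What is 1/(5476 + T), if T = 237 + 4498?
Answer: 1/10211 ≈ 9.7934e-5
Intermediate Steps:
T = 4735
1/(5476 + T) = 1/(5476 + 4735) = 1/10211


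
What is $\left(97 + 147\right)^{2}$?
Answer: $59536$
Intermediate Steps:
$\left(97 + 147\right)^{2} = 244^{2} = 59536$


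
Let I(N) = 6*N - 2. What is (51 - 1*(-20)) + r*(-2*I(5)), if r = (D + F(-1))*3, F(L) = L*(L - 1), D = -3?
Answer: 239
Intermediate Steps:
I(N) = -2 + 6*N
F(L) = L*(-1 + L)
r = -3 (r = (-3 - (-1 - 1))*3 = (-3 - 1*(-2))*3 = (-3 + 2)*3 = -1*3 = -3)
(51 - 1*(-20)) + r*(-2*I(5)) = (51 - 1*(-20)) - (-6)*(-2 + 6*5) = (51 + 20) - (-6)*(-2 + 30) = 71 - (-6)*28 = 71 - 3*(-56) = 71 + 168 = 239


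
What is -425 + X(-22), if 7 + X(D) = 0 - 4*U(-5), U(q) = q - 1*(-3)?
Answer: -424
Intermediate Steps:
U(q) = 3 + q (U(q) = q + 3 = 3 + q)
X(D) = 1 (X(D) = -7 + (0 - 4*(3 - 5)) = -7 + (0 - 4*(-2)) = -7 + (0 + 8) = -7 + 8 = 1)
-425 + X(-22) = -425 + 1 = -424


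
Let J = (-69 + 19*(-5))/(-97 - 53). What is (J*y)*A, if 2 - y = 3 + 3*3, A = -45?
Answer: 492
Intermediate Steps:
y = -10 (y = 2 - (3 + 3*3) = 2 - (3 + 9) = 2 - 1*12 = 2 - 12 = -10)
J = 82/75 (J = (-69 - 95)/(-150) = -164*(-1/150) = 82/75 ≈ 1.0933)
(J*y)*A = ((82/75)*(-10))*(-45) = -164/15*(-45) = 492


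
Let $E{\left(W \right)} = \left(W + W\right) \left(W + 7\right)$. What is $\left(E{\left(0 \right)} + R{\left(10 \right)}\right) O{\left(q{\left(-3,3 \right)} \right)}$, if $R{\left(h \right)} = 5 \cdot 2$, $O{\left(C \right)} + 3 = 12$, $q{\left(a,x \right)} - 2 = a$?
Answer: $90$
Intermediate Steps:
$q{\left(a,x \right)} = 2 + a$
$E{\left(W \right)} = 2 W \left(7 + W\right)$
$O{\left(C \right)} = 9$ ($O{\left(C \right)} = -3 + 12 = 9$)
$R{\left(h \right)} = 10$
$\left(E{\left(0 \right)} + R{\left(10 \right)}\right) O{\left(q{\left(-3,3 \right)} \right)} = \left(2 \cdot 0 \left(7 + 0\right) + 10\right) 9 = \left(2 \cdot 0 \cdot 7 + 10\right) 9 = \left(0 + 10\right) 9 = 10 \cdot 9 = 90$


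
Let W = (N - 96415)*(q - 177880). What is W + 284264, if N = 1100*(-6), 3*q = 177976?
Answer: 36639579752/3 ≈ 1.2213e+10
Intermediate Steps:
q = 177976/3 (q = (1/3)*177976 = 177976/3 ≈ 59325.)
N = -6600
W = 36638726960/3 (W = (-6600 - 96415)*(177976/3 - 177880) = -103015*(-355664/3) = 36638726960/3 ≈ 1.2213e+10)
W + 284264 = 36638726960/3 + 284264 = 36639579752/3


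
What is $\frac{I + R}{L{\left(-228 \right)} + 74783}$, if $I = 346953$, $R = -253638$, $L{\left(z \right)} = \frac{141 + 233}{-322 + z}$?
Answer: $\frac{777625}{623186} \approx 1.2478$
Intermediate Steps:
$L{\left(z \right)} = \frac{374}{-322 + z}$
$\frac{I + R}{L{\left(-228 \right)} + 74783} = \frac{346953 - 253638}{\frac{374}{-322 - 228} + 74783} = \frac{93315}{\frac{374}{-550} + 74783} = \frac{93315}{374 \left(- \frac{1}{550}\right) + 74783} = \frac{93315}{- \frac{17}{25} + 74783} = \frac{93315}{\frac{1869558}{25}} = 93315 \cdot \frac{25}{1869558} = \frac{777625}{623186}$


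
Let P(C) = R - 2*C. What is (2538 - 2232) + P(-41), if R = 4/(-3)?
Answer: 1160/3 ≈ 386.67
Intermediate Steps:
R = -4/3 (R = 4*(-⅓) = -4/3 ≈ -1.3333)
P(C) = -4/3 - 2*C
(2538 - 2232) + P(-41) = (2538 - 2232) + (-4/3 - 2*(-41)) = 306 + (-4/3 + 82) = 306 + 242/3 = 1160/3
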